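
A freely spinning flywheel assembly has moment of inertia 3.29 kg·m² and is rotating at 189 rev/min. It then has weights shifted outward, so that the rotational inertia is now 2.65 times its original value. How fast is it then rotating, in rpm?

ω₂ ≈ 71.3 rpm

Angular momentum about the spin axis is conserved since the torque about it is zero.
I₂ = 2.65 × 3.29 = 8.719 kg·m².
ω₂ = I₁ω₁ / I₂ = (3.290)(189 rpm) / (8.719) = 71.32 rpm.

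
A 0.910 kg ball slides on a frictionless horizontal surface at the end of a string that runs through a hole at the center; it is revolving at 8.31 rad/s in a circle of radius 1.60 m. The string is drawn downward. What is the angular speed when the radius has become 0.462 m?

The constraining force is radial, so m r² ω about the center is conserved.
ω₂ = ω₁ (r₁/r₂)² = (8.31)(1.60/0.462)² = 99.67 rad/s.

ω₂ ≈ 99.7 rad/s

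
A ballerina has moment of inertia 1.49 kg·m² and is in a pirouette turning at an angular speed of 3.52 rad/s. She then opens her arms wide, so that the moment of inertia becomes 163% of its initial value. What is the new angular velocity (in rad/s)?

ω₂ ≈ 2.16 rad/s

With no external torque about the axis, L is conserved: I₁ω₁ = I₂ω₂.
I₂ = 1.63 × 1.49 = 2.429 kg·m².
ω₂ = I₁ω₁ / I₂ = (1.490)(3.52 rad/s) / (2.429) = 2.160 rad/s.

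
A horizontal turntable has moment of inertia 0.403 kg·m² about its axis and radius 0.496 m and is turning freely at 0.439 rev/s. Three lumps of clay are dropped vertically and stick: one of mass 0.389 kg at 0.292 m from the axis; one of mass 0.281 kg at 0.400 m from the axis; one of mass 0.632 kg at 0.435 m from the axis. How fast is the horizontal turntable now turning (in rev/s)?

No external torque acts about the axis; L_before = L_after.
Added inertia Σmr² = (0.389)(0.292)² + (0.281)(0.400)² + (0.632)(0.435)² = 0.1977 kg·m²; I_f = 0.4030 + 0.1977 = 0.6007 kg·m².
ω_f = I_p ω_i / I_f = (0.4030)(0.439) / 0.6007 = 0.2945 rev/s.

ω_f ≈ 0.295 rev/s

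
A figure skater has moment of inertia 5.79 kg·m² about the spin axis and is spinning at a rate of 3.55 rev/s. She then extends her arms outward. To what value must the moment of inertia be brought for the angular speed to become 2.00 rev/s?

Angular momentum about the spin axis is conserved since the torque about it is zero.
I₂ = I₁ω₁ / ω₂ = (5.79)(3.55) / (2.00) = 10.28 kg·m².

I₂ ≈ 10.3 kg·m²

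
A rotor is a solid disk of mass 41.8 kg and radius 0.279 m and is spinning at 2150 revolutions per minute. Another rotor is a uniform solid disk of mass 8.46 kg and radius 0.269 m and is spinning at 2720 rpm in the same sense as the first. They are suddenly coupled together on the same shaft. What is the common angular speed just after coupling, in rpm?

No external torque acts about the common axis, so total angular momentum is conserved.
Moments of inertia: I_A = ½(41.8)(0.279)² = 1.627 kg·m²; I_B = ½(8.46)(0.269)² = 0.3061 kg·m².
Taking A's sense as positive: L = (1.627)(2150) + (0.3061)(2720) = 4330 kg·m²·rpm.
Combined I = 1.627 + 0.3061 = 1.933 kg·m².
ω_f = L / I = 4330 / 1.933 = 2240 rpm.

|ω_f| ≈ 2240 rpm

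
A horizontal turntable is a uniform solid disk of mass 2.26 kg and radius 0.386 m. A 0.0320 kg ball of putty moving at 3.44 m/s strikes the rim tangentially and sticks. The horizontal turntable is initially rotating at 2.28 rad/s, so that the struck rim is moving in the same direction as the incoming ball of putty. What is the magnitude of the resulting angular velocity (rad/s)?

|ω_f| ≈ 2.46 rad/s

The axle reaction passes through the axle and exerts no torque about it; angular momentum about the axle is conserved through the impact.
I_p = ½(2.26)(0.386)² = 0.1684 kg·m². Taking the sense of the ball of putty's angular momentum as positive, L_{ball} = m v R = (0.0320)(3.44)(0.386) = 0.04249 kg·m²/s.
L_i = +I_p ω_p + m v R = +(0.1684)(2.28) + 0.04249 = 0.4264 kg·m²/s.
After sticking, I_f = I_p + m R² = 0.1684 + (0.0320)(0.386)² = 0.1731 kg·m².
ω_f = L_i / I_f = 0.4264 / 0.1731 = 2.463 rad/s.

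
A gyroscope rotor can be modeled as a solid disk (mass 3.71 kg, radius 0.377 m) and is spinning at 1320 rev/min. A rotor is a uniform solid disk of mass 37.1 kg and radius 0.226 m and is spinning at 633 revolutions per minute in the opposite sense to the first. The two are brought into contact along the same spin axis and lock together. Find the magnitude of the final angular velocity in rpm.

No external torque acts about the common axis, so total angular momentum is conserved.
Moments of inertia: I_A = ½(3.71)(0.377)² = 0.2636 kg·m²; I_B = ½(37.1)(0.226)² = 0.9475 kg·m².
Taking A's sense as positive: L = (0.2636)(1320) − (0.9475)(633) = -251.7 kg·m²·rpm.
Combined I = 0.2636 + 0.9475 = 1.211 kg·m².
ω_f = L / I = -251.7 / 1.211 = -207.8 rpm.

|ω_f| ≈ 208 rpm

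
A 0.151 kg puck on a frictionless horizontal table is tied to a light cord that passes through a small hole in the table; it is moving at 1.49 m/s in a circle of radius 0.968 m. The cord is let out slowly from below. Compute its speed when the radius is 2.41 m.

v₂ ≈ 0.598 m/s

The only horizontal force on the mass is along the cord (radial), so it exerts no torque about the hole and angular momentum m v r is conserved.
v₂ = v₁ r₁ / r₂ = (1.49)(0.968) / (2.41) = 0.5985 m/s.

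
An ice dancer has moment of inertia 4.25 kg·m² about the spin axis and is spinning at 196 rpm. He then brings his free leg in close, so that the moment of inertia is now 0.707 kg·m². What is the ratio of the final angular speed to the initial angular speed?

No external torque acts about the spin axis, so angular momentum is conserved.
ω₂/ω₁ = I₁/I₂ = 4.250 / 0.7070 = 6.011.

ω₂/ω₁ ≈ 6.01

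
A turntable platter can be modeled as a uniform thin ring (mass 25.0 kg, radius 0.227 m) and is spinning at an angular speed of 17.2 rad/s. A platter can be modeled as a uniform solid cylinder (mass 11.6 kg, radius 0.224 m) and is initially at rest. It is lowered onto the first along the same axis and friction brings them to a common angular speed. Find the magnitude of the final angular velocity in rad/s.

No external torque acts about the common axis, so total angular momentum is conserved.
Moments of inertia: I_A = (25.0)(0.227)² = 1.288 kg·m²; I_B = ½(11.6)(0.224)² = 0.2910 kg·m².
Taking A's sense as positive: L = (1.288)(17.2) = 22.16 kg·m²·rad/s.
Combined I = 1.288 + 0.2910 = 1.579 kg·m².
ω_f = L / I = 22.16 / 1.579 = 14.03 rad/s.

|ω_f| ≈ 14.0 rad/s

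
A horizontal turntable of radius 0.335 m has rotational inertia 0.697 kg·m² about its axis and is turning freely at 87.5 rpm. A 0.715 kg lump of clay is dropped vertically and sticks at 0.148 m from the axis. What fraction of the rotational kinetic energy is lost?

The added mass arrives with no angular momentum about the axis, and any external torque about the axis is negligible, so the system's angular momentum is conserved.
Added inertia Σmr² = (0.715)(0.148)² = 0.01566 kg·m²; I_f = 0.6970 + 0.01566 = 0.7127 kg·m².
ω_f = I_p ω_i / I_f = (0.6970)(87.5) / 0.7127 = 85.58 rpm.
KE_i = ½(0.6970)(9.163 rad/s)² = 29.26 J; KE_f = ½(0.7127)(8.962)² = 28.62 J.
Fraction lost = 0.02198.

fraction ≈ 0.0220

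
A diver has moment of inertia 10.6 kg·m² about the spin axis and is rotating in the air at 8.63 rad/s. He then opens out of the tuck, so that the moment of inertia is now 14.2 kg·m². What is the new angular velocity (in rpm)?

ω₂ ≈ 61.5 rpm

With no external torque about the axis, L is conserved: I₁ω₁ = I₂ω₂.
ω₂ = I₁ω₁ / I₂ = (10.60)(8.63 rad/s) / (14.20) = 6.442 rad/s = 61.52 rpm.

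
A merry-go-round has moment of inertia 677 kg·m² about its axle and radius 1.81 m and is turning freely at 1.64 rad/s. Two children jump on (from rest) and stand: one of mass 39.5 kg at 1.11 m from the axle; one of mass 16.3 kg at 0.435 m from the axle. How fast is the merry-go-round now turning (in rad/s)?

ω_f ≈ 1.52 rad/s

The added mass arrives with no angular momentum about the axle, and any external torque about the axle is negligible, so the system's angular momentum is conserved.
Added inertia Σmr² = (39.5)(1.11)² + (16.3)(0.435)² = 51.75 kg·m²; I_f = 677.0 + 51.75 = 728.8 kg·m².
ω_f = I_p ω_i / I_f = (677.0)(1.64) / 728.8 = 1.524 rad/s.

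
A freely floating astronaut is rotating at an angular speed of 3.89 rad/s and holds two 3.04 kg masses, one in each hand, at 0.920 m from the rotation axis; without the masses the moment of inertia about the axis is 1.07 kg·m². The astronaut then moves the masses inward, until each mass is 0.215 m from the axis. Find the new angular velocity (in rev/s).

Angular momentum about the spin axis is conserved since the torque about it is zero.
I₁ = 1.07 + 2(3.04)(0.920)² = 6.216 kg·m²; I₂ = 1.07 + 2(3.04)(0.215)² = 1.351 kg·m².
ω₂ = I₁ω₁ / I₂ = (6.216)(3.89 rad/s) / (1.351) = 17.90 rad/s = 2.849 rev/s.

ω₂ ≈ 2.85 rev/s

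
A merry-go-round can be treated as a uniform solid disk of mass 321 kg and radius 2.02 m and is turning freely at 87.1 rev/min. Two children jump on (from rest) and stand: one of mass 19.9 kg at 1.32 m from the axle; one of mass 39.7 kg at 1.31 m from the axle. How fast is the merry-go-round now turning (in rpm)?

No external torque acts about the axle; L_before = L_after.
I_p = ½(321)(2.02)² = 654.9 kg·m².
Added inertia Σmr² = (19.9)(1.32)² + (39.7)(1.31)² = 102.8 kg·m²; I_f = 654.9 + 102.8 = 757.7 kg·m².
ω_f = I_p ω_i / I_f = (654.9)(87.1) / 757.7 = 75.28 rpm.

ω_f ≈ 75.3 rpm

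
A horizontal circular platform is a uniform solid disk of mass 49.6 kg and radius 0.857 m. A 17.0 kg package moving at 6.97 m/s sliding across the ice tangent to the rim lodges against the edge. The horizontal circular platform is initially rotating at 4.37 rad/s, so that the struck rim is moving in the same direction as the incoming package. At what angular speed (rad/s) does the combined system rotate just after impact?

About the central axle the impulsive forces during the collision are internal, so angular momentum about that axis is conserved.
I_p = ½(49.6)(0.857)² = 18.21 kg·m². Taking the sense of the package's angular momentum as positive, L_{package} = m v R = (17.0)(6.97)(0.857) = 101.5 kg·m²/s.
L_i = +I_p ω_p + m v R = +(18.21)(4.37) + 101.5 = 181.1 kg·m²/s.
After sticking, I_f = I_p + m R² = 18.21 + (17.0)(0.857)² = 30.70 kg·m².
ω_f = L_i / I_f = 181.1 / 30.70 = 5.900 rad/s.

|ω_f| ≈ 5.90 rad/s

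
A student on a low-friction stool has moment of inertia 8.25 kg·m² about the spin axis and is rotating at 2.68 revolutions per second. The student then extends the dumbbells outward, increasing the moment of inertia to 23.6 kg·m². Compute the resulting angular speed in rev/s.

ω₂ ≈ 0.937 rev/s

No external torque acts about the spin axis, so angular momentum is conserved.
ω₂ = I₁ω₁ / I₂ = (8.250)(2.68 rev/s) / (23.60) = 0.9369 rev/s.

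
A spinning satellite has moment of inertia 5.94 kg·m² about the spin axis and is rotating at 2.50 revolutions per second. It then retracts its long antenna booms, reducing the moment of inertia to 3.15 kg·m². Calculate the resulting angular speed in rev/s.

ω₂ ≈ 4.71 rev/s

With no external torque about the axis, L is conserved: I₁ω₁ = I₂ω₂.
ω₂ = I₁ω₁ / I₂ = (5.940)(2.50 rev/s) / (3.150) = 4.714 rev/s.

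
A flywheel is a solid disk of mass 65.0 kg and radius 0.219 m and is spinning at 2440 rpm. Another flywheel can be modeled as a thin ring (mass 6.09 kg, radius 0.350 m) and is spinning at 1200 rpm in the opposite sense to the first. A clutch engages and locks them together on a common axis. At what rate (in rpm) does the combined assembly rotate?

The coupling torques are internal; angular momentum about the shared axis is conserved.
Moments of inertia: I_A = ½(65.0)(0.219)² = 1.559 kg·m²; I_B = (6.09)(0.350)² = 0.7460 kg·m².
Taking A's sense as positive: L = (1.559)(2440) − (0.7460)(1200) = 2908 kg·m²·rpm.
Combined I = 1.559 + 0.7460 = 2.305 kg·m².
ω_f = L / I = 2908 / 2.305 = 1262 rpm.

|ω_f| ≈ 1260 rpm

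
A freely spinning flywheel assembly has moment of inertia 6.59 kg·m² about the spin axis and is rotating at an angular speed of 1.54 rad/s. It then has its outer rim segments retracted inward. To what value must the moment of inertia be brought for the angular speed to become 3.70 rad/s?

No external torque acts about the spin axis, so angular momentum is conserved.
I₂ = I₁ω₁ / ω₂ = (6.59)(1.54) / (3.70) = 2.743 kg·m².

I₂ ≈ 2.74 kg·m²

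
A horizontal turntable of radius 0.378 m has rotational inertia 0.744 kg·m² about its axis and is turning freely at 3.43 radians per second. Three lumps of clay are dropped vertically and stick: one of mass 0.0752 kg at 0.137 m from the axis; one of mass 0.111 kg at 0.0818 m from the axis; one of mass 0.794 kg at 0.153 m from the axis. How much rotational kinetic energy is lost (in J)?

energy lost ≈ 0.119 J

No external torque acts about the axis; L_before = L_after.
Added inertia Σmr² = (0.0752)(0.137)² + (0.111)(0.0818)² + (0.794)(0.153)² = 0.02074 kg·m²; I_f = 0.7440 + 0.02074 = 0.7647 kg·m².
ω_f = I_p ω_i / I_f = (0.7440)(3.43) / 0.7647 = 3.337 rad/s.
KE_i = ½(0.7440)(3.430 rad/s)² = 4.377 J; KE_f = ½(0.7647)(3.337)² = 4.258 J.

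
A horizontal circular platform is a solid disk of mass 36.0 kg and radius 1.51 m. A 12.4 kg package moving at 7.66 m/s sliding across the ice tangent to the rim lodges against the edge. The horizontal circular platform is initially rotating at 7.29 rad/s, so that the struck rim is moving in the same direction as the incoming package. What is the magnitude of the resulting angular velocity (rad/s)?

About the central axle the impulsive forces during the collision are internal, so angular momentum about that axis is conserved.
I_p = ½(36.0)(1.51)² = 41.04 kg·m². Taking the sense of the package's angular momentum as positive, L_{package} = m v R = (12.4)(7.66)(1.51) = 143.4 kg·m²/s.
L_i = +I_p ω_p + m v R = +(41.04)(7.29) + 143.4 = 442.6 kg·m²/s.
After sticking, I_f = I_p + m R² = 41.04 + (12.4)(1.51)² = 69.32 kg·m².
ω_f = L_i / I_f = 442.6 / 69.32 = 6.386 rad/s.

|ω_f| ≈ 6.39 rad/s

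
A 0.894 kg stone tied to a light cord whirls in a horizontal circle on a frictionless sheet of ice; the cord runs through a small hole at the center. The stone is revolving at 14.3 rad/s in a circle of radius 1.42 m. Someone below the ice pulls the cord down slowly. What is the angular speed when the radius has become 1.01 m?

The constraining force is radial, so m r² ω about the center is conserved.
ω₂ = ω₁ (r₁/r₂)² = (14.3)(1.42/1.01)² = 28.27 rad/s.

ω₂ ≈ 28.3 rad/s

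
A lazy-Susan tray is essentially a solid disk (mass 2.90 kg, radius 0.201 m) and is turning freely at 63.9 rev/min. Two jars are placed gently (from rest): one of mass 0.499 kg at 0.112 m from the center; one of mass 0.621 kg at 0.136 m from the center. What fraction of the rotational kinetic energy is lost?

No external torque acts about the center; L_before = L_after.
I_p = ½(2.90)(0.201)² = 0.05858 kg·m².
Added inertia Σmr² = (0.499)(0.112)² + (0.621)(0.136)² = 0.01775 kg·m²; I_f = 0.05858 + 0.01775 = 0.07633 kg·m².
ω_f = I_p ω_i / I_f = (0.05858)(63.9) / 0.07633 = 49.04 rpm.
KE_i = ½(0.05858)(6.692 rad/s)² = 1.312 J; KE_f = ½(0.07633)(5.136)² = 1.007 J.
Fraction lost = 0.2325.

fraction ≈ 0.232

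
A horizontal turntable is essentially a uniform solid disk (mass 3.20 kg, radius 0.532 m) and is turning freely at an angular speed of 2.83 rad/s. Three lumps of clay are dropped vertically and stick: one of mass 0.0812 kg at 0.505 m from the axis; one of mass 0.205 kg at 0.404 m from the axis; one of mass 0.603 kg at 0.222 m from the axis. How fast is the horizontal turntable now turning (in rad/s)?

The added mass arrives with no angular momentum about the axis, and any external torque about the axis is negligible, so the system's angular momentum is conserved.
I_p = ½(3.20)(0.532)² = 0.4528 kg·m².
Added inertia Σmr² = (0.0812)(0.505)² + (0.205)(0.404)² + (0.603)(0.222)² = 0.08389 kg·m²; I_f = 0.4528 + 0.08389 = 0.5367 kg·m².
ω_f = I_p ω_i / I_f = (0.4528)(2.83) / 0.5367 = 2.388 rad/s.

ω_f ≈ 2.39 rad/s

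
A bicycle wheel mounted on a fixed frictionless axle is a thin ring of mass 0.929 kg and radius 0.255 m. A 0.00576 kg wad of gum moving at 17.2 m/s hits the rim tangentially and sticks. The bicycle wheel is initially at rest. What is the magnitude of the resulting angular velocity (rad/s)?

About the axle the impulsive forces during the collision are internal, so angular momentum about that axis is conserved.
I_p = (0.929)(0.255)² = 0.06041 kg·m². Taking the sense of the wad of gum's angular momentum as positive, L_{wad} = m v R = (0.00576)(17.2)(0.255) = 0.02526 kg·m²/s.
L_i = 0 + 0.02526 = 0.02526 kg·m²/s.
After sticking, I_f = I_p + m R² = 0.06041 + (0.00576)(0.255)² = 0.06078 kg·m².
ω_f = L_i / I_f = 0.02526 / 0.06078 = 0.4156 rad/s.

|ω_f| ≈ 0.416 rad/s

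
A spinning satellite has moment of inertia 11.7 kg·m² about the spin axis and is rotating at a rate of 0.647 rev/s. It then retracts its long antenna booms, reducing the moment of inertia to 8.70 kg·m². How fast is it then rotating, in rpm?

Angular momentum about the spin axis is conserved since the torque about it is zero.
ω₂ = I₁ω₁ / I₂ = (11.70)(0.647 rev/s) / (8.700) = 0.8701 rev/s = 52.21 rpm.

ω₂ ≈ 52.2 rpm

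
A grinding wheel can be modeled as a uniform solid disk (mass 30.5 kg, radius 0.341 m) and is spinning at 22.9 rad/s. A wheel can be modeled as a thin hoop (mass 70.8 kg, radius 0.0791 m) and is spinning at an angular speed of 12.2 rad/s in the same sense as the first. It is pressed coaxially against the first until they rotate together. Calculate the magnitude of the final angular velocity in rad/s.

The coupling torques are internal; angular momentum about the shared axis is conserved.
Moments of inertia: I_A = ½(30.5)(0.341)² = 1.773 kg·m²; I_B = (70.8)(0.0791)² = 0.4430 kg·m².
Taking A's sense as positive: L = (1.773)(22.9) + (0.4430)(12.2) = 46.01 kg·m²·rad/s.
Combined I = 1.773 + 0.4430 = 2.216 kg·m².
ω_f = L / I = 46.01 / 2.216 = 20.76 rad/s.

|ω_f| ≈ 20.8 rad/s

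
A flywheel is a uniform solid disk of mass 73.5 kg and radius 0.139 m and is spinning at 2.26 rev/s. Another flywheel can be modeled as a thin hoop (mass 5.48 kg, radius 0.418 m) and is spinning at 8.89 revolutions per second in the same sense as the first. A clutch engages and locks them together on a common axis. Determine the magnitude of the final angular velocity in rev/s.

The coupling torques are internal; angular momentum about the shared axis is conserved.
Moments of inertia: I_A = ½(73.5)(0.139)² = 0.7100 kg·m²; I_B = (5.48)(0.418)² = 0.9575 kg·m².
Taking A's sense as positive: L = (0.7100)(2.26) + (0.9575)(8.89) = 10.12 kg·m²·rev/s.
Combined I = 0.7100 + 0.9575 = 1.668 kg·m².
ω_f = L / I = 10.12 / 1.668 = 6.067 rev/s.

|ω_f| ≈ 6.07 rev/s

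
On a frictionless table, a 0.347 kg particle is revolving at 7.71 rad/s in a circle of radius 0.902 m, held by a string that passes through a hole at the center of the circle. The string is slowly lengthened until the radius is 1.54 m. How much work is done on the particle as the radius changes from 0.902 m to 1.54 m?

The constraining force is radial, so m r² ω about the center is conserved.
ω₂ = ω₁ (r₁/r₂)² = (7.71)(0.902/1.54)² = 2.645 rad/s.
W = ΔKE = ½m(v₂² − v₁²) = -5.512 J.

W ≈ -5.51 J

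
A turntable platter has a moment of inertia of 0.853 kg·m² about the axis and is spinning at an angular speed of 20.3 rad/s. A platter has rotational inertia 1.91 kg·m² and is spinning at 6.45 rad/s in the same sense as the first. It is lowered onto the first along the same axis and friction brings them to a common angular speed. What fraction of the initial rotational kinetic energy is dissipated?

fraction ≈ 0.262

No external torque acts about the common axis, so total angular momentum is conserved.
Taking A's sense as positive: L = (0.8530)(20.3) + (1.910)(6.45) = 29.64 kg·m²·rad/s.
Combined I = 0.8530 + 1.910 = 2.763 kg·m².
ω_f = L / I = 29.64 / 2.763 = 10.73 rad/s.
KE_i = ½ΣIω² = 215.5 J; KE_f = ½(2.763)(10.73)² = 158.9 J.
Fraction dissipated = (KE_i − KE_f)/KE_i = 0.2625.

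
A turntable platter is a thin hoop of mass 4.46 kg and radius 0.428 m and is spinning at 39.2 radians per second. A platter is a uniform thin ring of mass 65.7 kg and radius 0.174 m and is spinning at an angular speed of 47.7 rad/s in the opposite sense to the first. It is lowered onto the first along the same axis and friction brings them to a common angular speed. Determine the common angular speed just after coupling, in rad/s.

The coupling torques are internal; angular momentum about the shared axis is conserved.
Moments of inertia: I_A = (4.46)(0.428)² = 0.8170 kg·m²; I_B = (65.7)(0.174)² = 1.989 kg·m².
Taking A's sense as positive: L = (0.8170)(39.2) − (1.989)(47.7) = -62.86 kg·m²·rad/s.
Combined I = 0.8170 + 1.989 = 2.806 kg·m².
ω_f = L / I = -62.86 / 2.806 = -22.40 rad/s.

|ω_f| ≈ 22.4 rad/s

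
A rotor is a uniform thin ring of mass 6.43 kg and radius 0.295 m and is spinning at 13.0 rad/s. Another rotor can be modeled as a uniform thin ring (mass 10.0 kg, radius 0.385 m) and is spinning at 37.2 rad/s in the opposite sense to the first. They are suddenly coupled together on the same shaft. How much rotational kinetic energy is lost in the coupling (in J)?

No external torque acts about the common axis, so total angular momentum is conserved.
Moments of inertia: I_A = (6.43)(0.295)² = 0.5596 kg·m²; I_B = (10.0)(0.385)² = 1.482 kg·m².
Taking A's sense as positive: L = (0.5596)(13.0) − (1.482)(37.2) = -47.87 kg·m²·rad/s.
Combined I = 0.5596 + 1.482 = 2.042 kg·m².
ω_f = L / I = -47.87 / 2.042 = -23.44 rad/s.
KE_i = ½ΣIω² = 1073 J; KE_f = ½(2.042)(23.44)² = 561.0 J.

ΔKE lost ≈ 512 J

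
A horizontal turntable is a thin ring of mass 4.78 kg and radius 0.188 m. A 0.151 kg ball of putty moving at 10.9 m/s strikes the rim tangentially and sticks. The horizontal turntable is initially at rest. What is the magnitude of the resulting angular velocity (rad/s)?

About the axle the impulsive forces during the collision are internal, so angular momentum about that axis is conserved.
I_p = (4.78)(0.188)² = 0.1689 kg·m². Taking the sense of the ball of putty's angular momentum as positive, L_{ball} = m v R = (0.151)(10.9)(0.188) = 0.3094 kg·m²/s.
L_i = 0 + 0.3094 = 0.3094 kg·m²/s.
After sticking, I_f = I_p + m R² = 0.1689 + (0.151)(0.188)² = 0.1743 kg·m².
ω_f = L_i / I_f = 0.3094 / 0.1743 = 1.775 rad/s.

|ω_f| ≈ 1.78 rad/s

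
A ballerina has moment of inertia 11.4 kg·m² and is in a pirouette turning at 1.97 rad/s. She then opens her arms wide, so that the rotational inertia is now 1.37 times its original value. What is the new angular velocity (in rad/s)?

Angular momentum about the spin axis is conserved since the torque about it is zero.
I₂ = 1.37 × 11.4 = 15.62 kg·m².
ω₂ = I₁ω₁ / I₂ = (11.40)(1.97 rad/s) / (15.62) = 1.438 rad/s.

ω₂ ≈ 1.44 rad/s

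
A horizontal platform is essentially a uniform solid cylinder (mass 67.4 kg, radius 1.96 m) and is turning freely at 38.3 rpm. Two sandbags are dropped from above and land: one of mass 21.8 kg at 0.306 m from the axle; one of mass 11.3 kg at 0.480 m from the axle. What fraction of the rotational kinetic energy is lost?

fraction ≈ 0.0346

No external torque acts about the axle; L_before = L_after.
I_p = ½(67.4)(1.96)² = 129.5 kg·m².
Added inertia Σmr² = (21.8)(0.306)² + (11.3)(0.480)² = 4.645 kg·m²; I_f = 129.5 + 4.645 = 134.1 kg·m².
ω_f = I_p ω_i / I_f = (129.5)(38.3) / 134.1 = 36.97 rpm.
KE_i = ½(129.5)(4.011 rad/s)² = 1041 J; KE_f = ½(134.1)(3.872)² = 1005 J.
Fraction lost = 0.03463.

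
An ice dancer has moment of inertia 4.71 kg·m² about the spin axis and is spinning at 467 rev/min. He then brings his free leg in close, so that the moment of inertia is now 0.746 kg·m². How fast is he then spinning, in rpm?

ω₂ ≈ 2950 rpm

Angular momentum about the spin axis is conserved since the torque about it is zero.
ω₂ = I₁ω₁ / I₂ = (4.710)(467 rpm) / (0.7460) = 2948 rpm.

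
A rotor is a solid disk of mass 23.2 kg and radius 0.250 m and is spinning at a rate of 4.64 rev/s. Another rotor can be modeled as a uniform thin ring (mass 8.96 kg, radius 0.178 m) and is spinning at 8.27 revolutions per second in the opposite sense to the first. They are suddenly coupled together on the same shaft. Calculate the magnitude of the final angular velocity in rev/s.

No external torque acts about the common axis, so total angular momentum is conserved.
Moments of inertia: I_A = ½(23.2)(0.250)² = 0.7250 kg·m²; I_B = (8.96)(0.178)² = 0.2839 kg·m².
Taking A's sense as positive: L = (0.7250)(4.64) − (0.2839)(8.27) = 1.016 kg·m²·rev/s.
Combined I = 0.7250 + 0.2839 = 1.009 kg·m².
ω_f = L / I = 1.016 / 1.009 = 1.007 rev/s.

|ω_f| ≈ 1.01 rev/s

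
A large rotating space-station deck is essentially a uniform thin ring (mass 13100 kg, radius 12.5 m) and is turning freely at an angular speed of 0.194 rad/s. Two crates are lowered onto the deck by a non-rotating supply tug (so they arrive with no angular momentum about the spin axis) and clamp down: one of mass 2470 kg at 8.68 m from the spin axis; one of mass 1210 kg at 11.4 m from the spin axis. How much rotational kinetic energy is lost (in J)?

energy lost ≈ 5530 J

The added mass arrives with no angular momentum about the spin axis, and any external torque about the spin axis is negligible, so the system's angular momentum is conserved.
I_p = (13100)(12.5)² = 2.047e+06 kg·m².
Added inertia Σmr² = (2470)(8.68)² + (1210)(11.4)² = 3.433e+05 kg·m²; I_f = 2.047e+06 + 3.433e+05 = 2.390e+06 kg·m².
ω_f = I_p ω_i / I_f = (2.047e+06)(0.194) / 2.390e+06 = 0.1661 rad/s.
KE_i = ½(2.047e+06)(0.1940 rad/s)² = 38520 J; KE_f = ½(2.390e+06)(0.1661)² = 32990 J.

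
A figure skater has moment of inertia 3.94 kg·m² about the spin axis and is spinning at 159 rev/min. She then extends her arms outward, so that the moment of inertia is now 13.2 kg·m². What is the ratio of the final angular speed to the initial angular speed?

ω₂/ω₁ ≈ 0.298

No external torque acts about the spin axis, so angular momentum is conserved.
ω₂/ω₁ = I₁/I₂ = 3.940 / 13.20 = 0.2985.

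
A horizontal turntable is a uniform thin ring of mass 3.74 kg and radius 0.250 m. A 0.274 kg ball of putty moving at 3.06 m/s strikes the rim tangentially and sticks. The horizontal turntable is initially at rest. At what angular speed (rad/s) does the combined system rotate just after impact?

|ω_f| ≈ 0.836 rad/s

The axle reaction passes through the axle and exerts no torque about it; angular momentum about the axle is conserved through the impact.
I_p = (3.74)(0.250)² = 0.2338 kg·m². Taking the sense of the ball of putty's angular momentum as positive, L_{ball} = m v R = (0.274)(3.06)(0.250) = 0.2096 kg·m²/s.
L_i = 0 + 0.2096 = 0.2096 kg·m²/s.
After sticking, I_f = I_p + m R² = 0.2338 + (0.274)(0.250)² = 0.2509 kg·m².
ω_f = L_i / I_f = 0.2096 / 0.2509 = 0.8355 rad/s.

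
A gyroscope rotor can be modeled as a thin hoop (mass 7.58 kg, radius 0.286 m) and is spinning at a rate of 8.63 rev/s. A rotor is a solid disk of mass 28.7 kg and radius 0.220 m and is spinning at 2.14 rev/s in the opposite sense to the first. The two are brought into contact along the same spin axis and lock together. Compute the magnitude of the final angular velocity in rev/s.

The coupling torques are internal; angular momentum about the shared axis is conserved.
Moments of inertia: I_A = (7.58)(0.286)² = 0.6200 kg·m²; I_B = ½(28.7)(0.220)² = 0.6945 kg·m².
Taking A's sense as positive: L = (0.6200)(8.63) − (0.6945)(2.14) = 3.864 kg·m²·rev/s.
Combined I = 0.6200 + 0.6945 = 1.315 kg·m².
ω_f = L / I = 3.864 / 1.315 = 2.940 rev/s.

|ω_f| ≈ 2.94 rev/s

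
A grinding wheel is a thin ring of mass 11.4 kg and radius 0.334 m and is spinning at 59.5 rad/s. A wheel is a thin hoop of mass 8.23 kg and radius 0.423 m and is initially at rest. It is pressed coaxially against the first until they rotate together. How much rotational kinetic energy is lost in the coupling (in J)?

ΔKE lost ≈ 1210 J

The coupling torques are internal; angular momentum about the shared axis is conserved.
Moments of inertia: I_A = (11.4)(0.334)² = 1.272 kg·m²; I_B = (8.23)(0.423)² = 1.473 kg·m².
Taking A's sense as positive: L = (1.272)(59.5) = 75.67 kg·m²·rad/s.
Combined I = 1.272 + 1.473 = 2.744 kg·m².
ω_f = L / I = 75.67 / 2.744 = 27.57 rad/s.
KE_i = ½ΣIω² = 2251 J; KE_f = ½(2.744)(27.57)² = 1043 J.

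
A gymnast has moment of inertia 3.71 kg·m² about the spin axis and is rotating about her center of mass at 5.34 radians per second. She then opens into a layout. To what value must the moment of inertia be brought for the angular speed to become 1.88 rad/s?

With no external torque about the axis, L is conserved: I₁ω₁ = I₂ω₂.
I₂ = I₁ω₁ / ω₂ = (3.71)(5.34) / (1.88) = 10.54 kg·m².

I₂ ≈ 10.5 kg·m²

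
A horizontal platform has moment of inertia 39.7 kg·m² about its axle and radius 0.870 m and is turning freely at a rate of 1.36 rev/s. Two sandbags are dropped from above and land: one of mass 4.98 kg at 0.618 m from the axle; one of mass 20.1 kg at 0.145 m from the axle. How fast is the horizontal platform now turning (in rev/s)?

The added mass arrives with no angular momentum about the axle, and any external torque about the axle is negligible, so the system's angular momentum is conserved.
Added inertia Σmr² = (4.98)(0.618)² + (20.1)(0.145)² = 2.325 kg·m²; I_f = 39.70 + 2.325 = 42.02 kg·m².
ω_f = I_p ω_i / I_f = (39.70)(1.36) / 42.02 = 1.285 rev/s.

ω_f ≈ 1.28 rev/s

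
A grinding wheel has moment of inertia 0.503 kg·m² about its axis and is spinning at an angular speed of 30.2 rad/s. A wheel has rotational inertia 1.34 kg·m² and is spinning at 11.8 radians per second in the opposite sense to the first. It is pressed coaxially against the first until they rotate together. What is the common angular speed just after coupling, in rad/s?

|ω_f| ≈ 0.337 rad/s

The coupling torques are internal; angular momentum about the shared axis is conserved.
Taking A's sense as positive: L = (0.5030)(30.2) − (1.340)(11.8) = -0.6214 kg·m²·rad/s.
Combined I = 0.5030 + 1.340 = 1.843 kg·m².
ω_f = L / I = -0.6214 / 1.843 = -0.3372 rad/s.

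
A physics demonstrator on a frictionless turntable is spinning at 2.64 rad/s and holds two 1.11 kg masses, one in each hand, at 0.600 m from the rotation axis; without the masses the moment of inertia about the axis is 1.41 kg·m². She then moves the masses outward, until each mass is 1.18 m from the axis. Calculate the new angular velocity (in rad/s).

ω₂ ≈ 1.30 rad/s

Angular momentum about the spin axis is conserved since the torque about it is zero.
I₁ = 1.41 + 2(1.11)(0.600)² = 2.209 kg·m²; I₂ = 1.41 + 2(1.11)(1.18)² = 4.501 kg·m².
ω₂ = I₁ω₁ / I₂ = (2.209)(2.64 rad/s) / (4.501) = 1.296 rad/s.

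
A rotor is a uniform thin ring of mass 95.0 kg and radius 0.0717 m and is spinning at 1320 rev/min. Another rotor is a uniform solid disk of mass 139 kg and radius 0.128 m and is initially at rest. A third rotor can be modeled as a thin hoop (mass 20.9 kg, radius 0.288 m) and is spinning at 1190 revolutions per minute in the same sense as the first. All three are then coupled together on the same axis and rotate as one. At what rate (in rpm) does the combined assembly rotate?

|ω_f| ≈ 806 rpm

No external torque acts about the common axis, so total angular momentum is conserved.
Moments of inertia: I_A = (95.0)(0.0717)² = 0.4884 kg·m²; I_B = ½(139)(0.128)² = 1.139 kg·m²; I_C = (20.9)(0.288)² = 1.734 kg·m².
Taking A's sense as positive: L = (0.4884)(1320) + (1.734)(1190) = 2708 kg·m²·rpm.
Combined I = 0.4884 + 1.139 + 1.734 = 3.361 kg·m².
ω_f = L / I = 2708 / 3.361 = 805.7 rpm.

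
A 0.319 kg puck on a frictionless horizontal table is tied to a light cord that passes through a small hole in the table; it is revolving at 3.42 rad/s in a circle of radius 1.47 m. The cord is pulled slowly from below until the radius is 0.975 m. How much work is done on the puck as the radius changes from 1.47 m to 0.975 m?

The constraining force is radial, so m r² ω about the center is conserved.
ω₂ = ω₁ (r₁/r₂)² = (3.42)(1.47/0.975)² = 7.774 rad/s.
W = ΔKE = ½m(v₂² − v₁²) = 5.132 J.

W ≈ 5.13 J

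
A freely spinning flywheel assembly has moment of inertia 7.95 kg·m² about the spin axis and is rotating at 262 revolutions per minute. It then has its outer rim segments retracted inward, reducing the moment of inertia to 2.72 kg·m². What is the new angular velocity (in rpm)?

Angular momentum about the spin axis is conserved since the torque about it is zero.
ω₂ = I₁ω₁ / I₂ = (7.950)(262 rpm) / (2.720) = 765.8 rpm.

ω₂ ≈ 766 rpm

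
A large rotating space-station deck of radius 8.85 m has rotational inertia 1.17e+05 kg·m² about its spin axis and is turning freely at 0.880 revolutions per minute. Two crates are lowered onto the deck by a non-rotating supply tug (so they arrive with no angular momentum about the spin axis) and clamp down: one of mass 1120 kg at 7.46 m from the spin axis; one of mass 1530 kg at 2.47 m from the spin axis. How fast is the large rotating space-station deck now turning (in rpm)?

ω_f ≈ 0.546 rpm

The added mass arrives with no angular momentum about the spin axis, and any external torque about the spin axis is negligible, so the system's angular momentum is conserved.
Added inertia Σmr² = (1120)(7.46)² + (1530)(2.47)² = 71660 kg·m²; I_f = 1.170e+05 + 71660 = 1.887e+05 kg·m².
ω_f = I_p ω_i / I_f = (1.170e+05)(0.880) / 1.887e+05 = 0.5457 rpm.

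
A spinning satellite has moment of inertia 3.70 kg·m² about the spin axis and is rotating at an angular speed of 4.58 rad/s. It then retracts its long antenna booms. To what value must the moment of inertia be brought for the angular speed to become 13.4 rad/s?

I₂ ≈ 1.26 kg·m²

With no external torque about the axis, L is conserved: I₁ω₁ = I₂ω₂.
I₂ = I₁ω₁ / ω₂ = (3.70)(4.58) / (13.4) = 1.265 kg·m².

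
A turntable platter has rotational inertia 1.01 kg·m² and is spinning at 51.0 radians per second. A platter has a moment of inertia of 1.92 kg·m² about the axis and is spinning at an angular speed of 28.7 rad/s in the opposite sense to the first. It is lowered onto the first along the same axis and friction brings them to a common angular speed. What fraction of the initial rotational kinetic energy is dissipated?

The coupling torques are internal; angular momentum about the shared axis is conserved.
Taking A's sense as positive: L = (1.010)(51.0) − (1.920)(28.7) = -3.594 kg·m²·rad/s.
Combined I = 1.010 + 1.920 = 2.930 kg·m².
ω_f = L / I = -3.594 / 2.930 = -1.227 rad/s.
KE_i = ½ΣIω² = 2104 J; KE_f = ½(2.930)(1.227)² = 2.204 J.
Fraction dissipated = (KE_i − KE_f)/KE_i = 0.9990.

fraction ≈ 0.999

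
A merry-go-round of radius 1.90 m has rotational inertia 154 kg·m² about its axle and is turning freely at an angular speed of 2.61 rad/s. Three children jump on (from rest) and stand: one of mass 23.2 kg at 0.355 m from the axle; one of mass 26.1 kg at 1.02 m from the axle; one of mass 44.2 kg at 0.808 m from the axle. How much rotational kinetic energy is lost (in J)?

The added mass arrives with no angular momentum about the axle, and any external torque about the axle is negligible, so the system's angular momentum is conserved.
Added inertia Σmr² = (23.2)(0.355)² + (26.1)(1.02)² + (44.2)(0.808)² = 58.93 kg·m²; I_f = 154.0 + 58.93 = 212.9 kg·m².
ω_f = I_p ω_i / I_f = (154.0)(2.61) / 212.9 = 1.888 rad/s.
KE_i = ½(154.0)(2.610 rad/s)² = 524.5 J; KE_f = ½(212.9)(1.888)² = 379.4 J.

energy lost ≈ 145 J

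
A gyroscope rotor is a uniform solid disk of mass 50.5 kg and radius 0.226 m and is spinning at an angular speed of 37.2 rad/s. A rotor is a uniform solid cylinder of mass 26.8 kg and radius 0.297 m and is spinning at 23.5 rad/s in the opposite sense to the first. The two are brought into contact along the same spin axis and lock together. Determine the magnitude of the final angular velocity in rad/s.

|ω_f| ≈ 8.17 rad/s

The coupling torques are internal; angular momentum about the shared axis is conserved.
Moments of inertia: I_A = ½(50.5)(0.226)² = 1.290 kg·m²; I_B = ½(26.8)(0.297)² = 1.182 kg·m².
Taking A's sense as positive: L = (1.290)(37.2) − (1.182)(23.5) = 20.20 kg·m²·rad/s.
Combined I = 1.290 + 1.182 = 2.472 kg·m².
ω_f = L / I = 20.20 / 2.472 = 8.172 rad/s.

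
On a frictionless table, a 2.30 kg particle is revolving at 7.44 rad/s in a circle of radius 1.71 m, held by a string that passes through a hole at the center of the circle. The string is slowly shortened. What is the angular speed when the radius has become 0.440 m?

ω₂ ≈ 112 rad/s

No torque about the axis ⇒ m r₁² ω₁ = m r₂² ω₂.
ω₂ = ω₁ (r₁/r₂)² = (7.44)(1.71/0.440)² = 112.4 rad/s.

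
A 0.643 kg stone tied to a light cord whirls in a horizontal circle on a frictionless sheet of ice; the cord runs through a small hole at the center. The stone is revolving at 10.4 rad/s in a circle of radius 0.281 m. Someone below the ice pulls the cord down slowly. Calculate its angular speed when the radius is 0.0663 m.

The constraining force is radial, so m r² ω about the center is conserved.
ω₂ = ω₁ (r₁/r₂)² = (10.4)(0.281/0.0663)² = 186.8 rad/s.

ω₂ ≈ 187 rad/s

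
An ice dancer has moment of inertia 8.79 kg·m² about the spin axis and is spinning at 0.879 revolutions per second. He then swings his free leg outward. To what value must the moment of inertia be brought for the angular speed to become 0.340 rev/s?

I₂ ≈ 22.7 kg·m²

No external torque acts about the spin axis, so angular momentum is conserved.
I₂ = I₁ω₁ / ω₂ = (8.79)(0.879) / (0.340) = 22.72 kg·m².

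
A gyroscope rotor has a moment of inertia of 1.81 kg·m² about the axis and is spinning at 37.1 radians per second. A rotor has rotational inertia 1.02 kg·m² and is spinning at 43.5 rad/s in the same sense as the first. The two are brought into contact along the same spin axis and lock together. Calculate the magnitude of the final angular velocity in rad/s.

|ω_f| ≈ 39.4 rad/s

No external torque acts about the common axis, so total angular momentum is conserved.
Taking A's sense as positive: L = (1.810)(37.1) + (1.020)(43.5) = 111.5 kg·m²·rad/s.
Combined I = 1.810 + 1.020 = 2.830 kg·m².
ω_f = L / I = 111.5 / 2.830 = 39.41 rad/s.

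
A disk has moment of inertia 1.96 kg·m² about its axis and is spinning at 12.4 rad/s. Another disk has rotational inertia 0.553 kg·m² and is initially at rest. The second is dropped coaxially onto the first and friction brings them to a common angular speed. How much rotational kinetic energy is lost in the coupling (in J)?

ΔKE lost ≈ 33.2 J

No external torque acts about the common axis, so total angular momentum is conserved.
Taking A's sense as positive: L = (1.960)(12.4) = 24.30 kg·m²·rad/s.
Combined I = 1.960 + 0.5530 = 2.513 kg·m².
ω_f = L / I = 24.30 / 2.513 = 9.671 rad/s.
KE_i = ½ΣIω² = 150.7 J; KE_f = ½(2.513)(9.671)² = 117.5 J.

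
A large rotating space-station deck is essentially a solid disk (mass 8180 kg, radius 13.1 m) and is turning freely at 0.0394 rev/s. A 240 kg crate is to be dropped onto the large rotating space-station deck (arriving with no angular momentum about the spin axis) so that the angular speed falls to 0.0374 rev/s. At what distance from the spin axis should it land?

r ≈ 12.5 m

No external torque acts about the spin axis; L_before = L_after.
I_p = ½(8180)(13.1)² = 7.019e+05 kg·m².
I_p ω_i = (I_p + m r²) ω_f ⇒ m r² = I_p(ω_i/ω_f − 1) = 7.019e+05(0.0394/0.0374 − 1) = 37530 kg·m².
r = √(37530/240) = 12.51 m.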